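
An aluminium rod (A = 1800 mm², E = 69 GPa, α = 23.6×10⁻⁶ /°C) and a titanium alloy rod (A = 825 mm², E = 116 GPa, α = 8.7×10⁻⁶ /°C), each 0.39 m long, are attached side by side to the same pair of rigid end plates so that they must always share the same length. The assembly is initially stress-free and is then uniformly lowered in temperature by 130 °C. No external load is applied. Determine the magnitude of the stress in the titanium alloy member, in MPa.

The aluminium has the larger α, so on cooling it would change length more than the titanium alloy if both were free. The rigid plates force a common final length, so the aluminium is put into tension and the titanium alloy into compression, with equal and opposite forces P (no external load).
Equating the net (thermal + elastic) strains gives |α₁ − α₂|·ΔT = P·[1/(A₁E₁) + 1/(A₂E₂)].
|α₁ − α₂|·ΔT = 14.9×10⁻⁶ × 130 = 0.001937.
1/(A₁E₁) + 1/(A₂E₂) = 1/(1800×69×10³) + 1/(825×116×10³) = 1.85×10⁻⁸ N⁻¹.
P = 0.001937 / 1.85×10⁻⁸ = 104700 N = 104.7 kN.
σ_{titanium alloy} = P/A₂ = 104700/825 = 126.9 MPa, compressive.

σ ≈ 127 MPa (compressive)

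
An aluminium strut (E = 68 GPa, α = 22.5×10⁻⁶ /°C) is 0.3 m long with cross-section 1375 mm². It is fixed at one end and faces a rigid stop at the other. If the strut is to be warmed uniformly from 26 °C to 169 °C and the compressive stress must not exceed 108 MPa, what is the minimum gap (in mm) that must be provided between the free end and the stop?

With no wall the strut would lengthen by αΔT L = 22.5×10⁻⁶ × 143 × 300 = 0.9652 mm.
A stress of 108 MPa corresponds to the wall pushing the strut back by σL/E = 108×300/(68×10³) = 0.4765 mm.
So the gap has to take up the difference, g_min = δ_free − σL/E = 0.9652 − 0.4765 = 0.4888 mm.

g ≈ 0.489 mm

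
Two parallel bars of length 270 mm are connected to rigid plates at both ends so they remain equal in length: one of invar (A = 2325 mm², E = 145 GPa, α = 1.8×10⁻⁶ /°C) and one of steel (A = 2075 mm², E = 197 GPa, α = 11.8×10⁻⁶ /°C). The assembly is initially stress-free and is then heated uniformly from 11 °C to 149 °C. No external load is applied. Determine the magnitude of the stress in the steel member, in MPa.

Both members must finish at the same length. With the larger α, the steel tends to over-expand; the plates restrain it, putting the steel in compression and the invar in tension. With no external load the two internal forces are equal and opposite, magnitude P.
Compatibility of the two members (thermal + elastic change equal): (α₁ − α₂)ΔT = P·[1/(A₁E₁) + 1/(A₂E₂)].
|α₁ − α₂|·ΔT = 10×10⁻⁶ × 138 = 0.00138.
1/(A₁E₁) + 1/(A₂E₂) = 1/(2325×145×10³) + 1/(2075×197×10³) = 5.413×10⁻⁹ N⁻¹.
P = 0.00138 / 5.413×10⁻⁹ = 255000 N = 255 kN.
σ_{steel} = P/A₂ = 255000/2075 = 122.9 MPa, compressive.

σ ≈ 123 MPa (compressive)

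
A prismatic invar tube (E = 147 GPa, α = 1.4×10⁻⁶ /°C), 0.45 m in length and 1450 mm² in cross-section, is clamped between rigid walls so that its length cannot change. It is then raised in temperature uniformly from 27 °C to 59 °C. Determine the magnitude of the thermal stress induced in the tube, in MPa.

σ ≈ 6.59 MPa (compressive)

Because both ends are immovable the net strain is zero, and the suppressed thermal strain is αΔT = 1.4×10⁻⁶ × 32 = 44.8×10⁻⁶.
The stress required to suppress this strain is σ = Eε = 147×10³ × 44.8×10⁻⁶ = 6.586 MPa, compressive since the tube is trying to expand.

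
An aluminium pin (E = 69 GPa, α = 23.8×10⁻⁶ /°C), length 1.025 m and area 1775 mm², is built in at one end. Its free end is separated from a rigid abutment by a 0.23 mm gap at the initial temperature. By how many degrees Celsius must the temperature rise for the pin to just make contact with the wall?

Contact occurs when the free expansion equals the gap: αΔT L = 0.23 mm.
ΔT = 0.23 / (23.8×10⁻⁶ × 1025) = 9.428 °C.

ΔT ≈ 9.43 °C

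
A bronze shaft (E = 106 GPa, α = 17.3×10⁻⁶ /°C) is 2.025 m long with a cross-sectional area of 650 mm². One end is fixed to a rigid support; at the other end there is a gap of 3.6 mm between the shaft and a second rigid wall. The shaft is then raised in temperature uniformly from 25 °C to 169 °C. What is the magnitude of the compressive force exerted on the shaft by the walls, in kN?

Free thermal elongation = αΔT L = 17.3×10⁻⁶ × 144 × 2025 = 5.045 mm.
The gap closes (δ_free > 3.6 mm) and the wall then resists a further 5.045 − 3.6 = 1.445 mm of expansion.
Compatibility: PL/(AE) = 1.445 mm, so σ = P/A = E × (1.445/2025) = 75.62 MPa.
P = σA = 75.62 × 650 = 49.15 kN.

P ≈ 49.2 kN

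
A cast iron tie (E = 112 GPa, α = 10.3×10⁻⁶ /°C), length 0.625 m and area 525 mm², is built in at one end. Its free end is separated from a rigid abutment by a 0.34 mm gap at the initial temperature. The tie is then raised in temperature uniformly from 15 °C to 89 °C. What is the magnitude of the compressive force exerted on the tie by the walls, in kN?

If the wall were absent the tie would grow by αΔT L = 10.3×10⁻⁶ × 74 × 625 = 0.4764 mm.
This exceeds the 0.34 mm gap, so the wall pushes back. The portion of expansion that must be recovered elastically is δ_free − gap = 0.4764 − 0.34 = 0.1364 mm.
So σ = E(δ_free − g)/L = 112×10³ × 0.1364/625 = 24.44 MPa.
P = σA = 24.44 × 525 = 12.83 kN.

P ≈ 12.8 kN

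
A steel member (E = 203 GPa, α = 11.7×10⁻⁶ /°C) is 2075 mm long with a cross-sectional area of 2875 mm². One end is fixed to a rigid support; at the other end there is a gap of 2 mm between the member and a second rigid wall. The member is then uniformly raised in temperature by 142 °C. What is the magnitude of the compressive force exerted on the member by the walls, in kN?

Unrestrained expansion: δ_free = αΔT L = 11.7×10⁻⁶ × 142 × 2075 = 3.447 mm.
This exceeds the 2 mm gap, so the wall pushes back. The portion of expansion that must be recovered elastically is δ_free − gap = 3.447 − 2 = 1.447 mm.
Compatibility: PL/(AE) = 1.447 mm, so σ = P/A = E × (1.447/2075) = 141.6 MPa.
P = σA = 141.6 × 2875 = 407.1 kN.

P ≈ 407 kN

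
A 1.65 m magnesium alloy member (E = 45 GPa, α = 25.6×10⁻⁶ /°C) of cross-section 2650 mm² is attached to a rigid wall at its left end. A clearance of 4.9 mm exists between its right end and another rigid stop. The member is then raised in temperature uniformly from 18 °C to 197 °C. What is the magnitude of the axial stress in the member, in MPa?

Unrestrained expansion: δ_free = αΔT L = 25.6×10⁻⁶ × 179 × 1650 = 7.561 mm.
This exceeds the 4.9 mm gap, so the wall pushes back. The portion of expansion that must be recovered elastically is δ_free − gap = 7.561 − 4.9 = 2.661 mm.
Compatibility: PL/(AE) = 2.661 mm, so σ = P/A = E × (2.661/1650) = 72.57 MPa.

σ ≈ 72.6 MPa (compressive)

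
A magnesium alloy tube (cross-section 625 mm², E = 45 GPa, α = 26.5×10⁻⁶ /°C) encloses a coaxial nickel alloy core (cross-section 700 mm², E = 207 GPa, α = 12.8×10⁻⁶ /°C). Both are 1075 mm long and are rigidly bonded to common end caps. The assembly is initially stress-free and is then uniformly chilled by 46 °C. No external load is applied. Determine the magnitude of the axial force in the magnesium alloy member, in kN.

Both members must finish at the same length. With the larger α, the magnesium alloy tends to over-contract; the plates restrain it, putting the magnesium alloy in tension and the nickel alloy in compression. With no external load the two internal forces are equal and opposite, magnitude P.
Compatibility of the two members (thermal + elastic change equal): (α₁ − α₂)ΔT = P·[1/(A₁E₁) + 1/(A₂E₂)].
|α₁ − α₂|·ΔT = 13.7×10⁻⁶ × 46 = 0.0006302.
1/(A₁E₁) + 1/(A₂E₂) = 1/(625×45×10³) + 1/(700×207×10³) = 4.246×10⁻⁸ N⁻¹.
So P = 0.0006302 / 4.246×10⁻⁸ = 14.84 kN.

P ≈ 14.8 kN (tensile in the magnesium alloy)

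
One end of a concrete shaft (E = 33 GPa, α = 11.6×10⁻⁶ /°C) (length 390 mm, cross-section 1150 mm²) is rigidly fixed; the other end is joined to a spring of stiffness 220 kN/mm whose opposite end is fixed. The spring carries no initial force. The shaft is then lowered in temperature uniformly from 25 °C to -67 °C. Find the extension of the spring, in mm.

If the spring were absent the shaft would shorten by αΔT L = 11.6×10⁻⁶ × 92 × 390 = 0.4162 mm.
Let P be the tensile force in the spring. The shaft extends elastically by PL/(AE) and the spring stretches by P/k; together these equal δ_free.
So P = δ_free / [L/(AE) + 1/k] = 0.4162 / [ 390/(1150×33×10³) + 1/(220×10³) ].
P = 0.4162 / 1.482×10⁻⁵ = 28080 N.
Spring extension = P/k = 28080/(220×10³) = 0.1276 mm.

δ ≈ 0.128 mm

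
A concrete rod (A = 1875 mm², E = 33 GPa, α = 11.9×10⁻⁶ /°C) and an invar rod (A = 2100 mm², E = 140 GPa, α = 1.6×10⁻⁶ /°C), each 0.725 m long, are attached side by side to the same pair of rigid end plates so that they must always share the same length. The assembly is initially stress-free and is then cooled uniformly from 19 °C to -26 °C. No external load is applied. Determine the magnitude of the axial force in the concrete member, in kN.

Both members must finish at the same length. With the larger α, the concrete tends to over-contract; the plates restrain it, putting the concrete in tension and the invar in compression. With no external load the two internal forces are equal and opposite, magnitude P.
Compatibility of the two members (thermal + elastic change equal): (α₁ − α₂)ΔT = P·[1/(A₁E₁) + 1/(A₂E₂)].
|α₁ − α₂|·ΔT = 10.3×10⁻⁶ × 45 = 0.0004635.
1/(A₁E₁) + 1/(A₂E₂) = 1/(1875×33×10³) + 1/(2100×140×10³) = 1.956×10⁻⁸ N⁻¹.
So P = 0.0004635 / 1.956×10⁻⁸ = 23.69 kN.

P ≈ 23.7 kN (tensile in the concrete)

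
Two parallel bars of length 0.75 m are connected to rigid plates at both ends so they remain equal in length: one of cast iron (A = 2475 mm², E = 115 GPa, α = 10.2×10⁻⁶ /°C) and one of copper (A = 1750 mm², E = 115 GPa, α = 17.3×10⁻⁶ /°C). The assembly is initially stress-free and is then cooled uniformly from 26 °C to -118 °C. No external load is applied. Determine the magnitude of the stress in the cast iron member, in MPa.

The copper has the larger α, so on cooling it would change length more than the cast iron if both were free. The rigid plates force a common final length, so the copper is put into tension and the cast iron into compression, with equal and opposite forces P (no external load).
Setting the final lengths equal and cancelling L: (α₁ − α₂)ΔT = P/(A₁E₁) + P/(A₂E₂).
|α₁ − α₂|·ΔT = 7.1×10⁻⁶ × 144 = 0.001022.
1/(A₁E₁) + 1/(A₂E₂) = 1/(2475×115×10³) + 1/(1750×115×10³) = 8.482×10⁻⁹ N⁻¹.
P = 0.001022 / 8.482×10⁻⁹ = 120500 N = 120.5 kN.
σ_{cast iron} = P/A₁ = 120500/2475 = 48.7 MPa, compressive.

σ ≈ 48.7 MPa (compressive)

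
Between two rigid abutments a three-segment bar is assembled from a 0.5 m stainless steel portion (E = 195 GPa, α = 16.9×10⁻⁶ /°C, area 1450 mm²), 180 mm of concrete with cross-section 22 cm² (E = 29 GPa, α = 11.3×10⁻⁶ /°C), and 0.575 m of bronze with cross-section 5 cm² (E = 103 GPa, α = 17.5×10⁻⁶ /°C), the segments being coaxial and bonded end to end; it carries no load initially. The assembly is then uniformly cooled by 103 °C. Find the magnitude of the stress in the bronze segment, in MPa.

With the walls removed the bar would change length by δ_free = Σ αᵢΔT Lᵢ = 16.9×10⁻⁶×103×500 + 11.3×10⁻⁶×103×180 + 17.5×10⁻⁶×103×575 = 2.116 mm.
The walls prevent any net length change, so an axial force P (same in every segment) develops. Compatibility: P · Σ Lᵢ/(AᵢEᵢ) = δ_free.
The series flexibility is Σ Lᵢ/(AᵢEᵢ) = 500/(1450×195×10³) + 180/(2200×29×10³) + 575/(500×103×10³) = 1.575×10⁻⁵ mm/N.
Hence P = δ_free / Σ(L/AE) = 2.116/1.575×10⁻⁵ = 134.3 kN (tensile).
σ_{bronze} = P / A = 134300 / 500 = 268.7 MPa.

σ ≈ 269 MPa (tensile)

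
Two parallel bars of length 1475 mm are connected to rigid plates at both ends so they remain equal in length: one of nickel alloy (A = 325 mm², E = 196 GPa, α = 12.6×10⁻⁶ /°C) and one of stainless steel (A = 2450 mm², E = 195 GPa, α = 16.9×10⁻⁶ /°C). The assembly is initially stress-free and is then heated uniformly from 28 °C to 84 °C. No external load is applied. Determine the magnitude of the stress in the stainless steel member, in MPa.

Equilibrium of a rigid end plate with no external load gives equal and opposite internal forces ±P in the two members. Since α_{stainless steel} > α_{nickel alloy}, heating drives the stainless steel into compression and the nickel alloy into tension.
Equating the net (thermal + elastic) strains gives |α₁ − α₂|·ΔT = P·[1/(A₁E₁) + 1/(A₂E₂)].
|α₁ − α₂|·ΔT = 4.3×10⁻⁶ × 56 = 0.0002408.
1/(A₁E₁) + 1/(A₂E₂) = 1/(325×196×10³) + 1/(2450×195×10³) = 1.779×10⁻⁸ N⁻¹.
P = 0.0002408 / 1.779×10⁻⁸ = 13530 N = 13.53 kN.
σ_{stainless steel} = P/A₂ = 13530/2450 = 5.524 MPa, compressive.

σ ≈ 5.52 MPa (compressive)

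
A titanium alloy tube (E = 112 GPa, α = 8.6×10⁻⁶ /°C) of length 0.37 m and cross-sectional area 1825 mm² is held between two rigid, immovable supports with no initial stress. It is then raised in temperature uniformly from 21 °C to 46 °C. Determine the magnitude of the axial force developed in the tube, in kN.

P ≈ 43.9 kN (compressive)

The ends cannot move, so σ = EαΔT = 112×10³ × 8.6×10⁻⁶ × 25 = 24.08 MPa.
P = AEαΔT = 1825 × 112×10³ × 8.6×10⁻⁶ × 25 = 43.95 kN (compressive).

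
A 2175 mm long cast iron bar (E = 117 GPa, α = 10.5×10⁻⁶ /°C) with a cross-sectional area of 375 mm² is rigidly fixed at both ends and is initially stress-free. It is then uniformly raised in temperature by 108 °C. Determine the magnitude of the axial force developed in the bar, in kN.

Full restraint means ε = 0, so the stress is σ = EαΔT = 117×10³ × 10.5×10⁻⁶ × 108 = 132.7 MPa.
Axial force P = σA = 132.7 × 375 = 49750 N = 49.75 kN, compressive.

P ≈ 49.8 kN (compressive)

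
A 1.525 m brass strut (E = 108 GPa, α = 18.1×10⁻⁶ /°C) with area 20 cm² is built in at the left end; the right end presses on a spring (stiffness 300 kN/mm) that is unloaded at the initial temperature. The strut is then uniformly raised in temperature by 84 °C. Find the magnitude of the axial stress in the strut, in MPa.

If the spring were absent the strut would lengthen by αΔT L = 18.1×10⁻⁶ × 84 × 1525 = 2.319 mm.
With a force P in the spring, the elastic change of the strut is PL/(AE) and that of the spring is P/k; compatibility requires their sum to equal δ_free.
P [ L/(AE) + 1/k ] = δ_free → P [ 1525/(2000×108×10³) + 1/(300×10³) ] = 2.319.
P = 2.319 / 1.039×10⁻⁵ = 223100 N.
σ = P/A = 223100/2000 = 111.5 MPa.

σ ≈ 112 MPa (compressive)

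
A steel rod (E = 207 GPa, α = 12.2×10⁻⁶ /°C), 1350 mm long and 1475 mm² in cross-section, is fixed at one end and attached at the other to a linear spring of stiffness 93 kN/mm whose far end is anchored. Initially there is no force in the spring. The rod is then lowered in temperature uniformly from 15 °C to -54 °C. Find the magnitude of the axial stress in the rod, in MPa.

Free thermal contraction: δ_free = αΔT L = 12.2×10⁻⁶ × 69 × 1350 = 1.136 mm.
With a force P in the spring, the elastic change of the rod is PL/(AE) and that of the spring is P/k; compatibility requires their sum to equal δ_free.
So P = δ_free / [L/(AE) + 1/k] = 1.136 / [ 1350/(1475×207×10³) + 1/(93×10³) ].
P = 1.136 / 1.517×10⁻⁵ = 74890 N.
σ = P/A = 74890/1475 = 50.77 MPa.

σ ≈ 50.8 MPa (tensile)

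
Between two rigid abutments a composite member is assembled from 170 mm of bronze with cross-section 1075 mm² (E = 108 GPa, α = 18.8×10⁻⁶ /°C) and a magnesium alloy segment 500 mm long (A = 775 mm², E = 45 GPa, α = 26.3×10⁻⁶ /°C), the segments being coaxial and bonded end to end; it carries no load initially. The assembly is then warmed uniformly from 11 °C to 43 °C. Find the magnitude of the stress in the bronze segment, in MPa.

σ ≈ 30.8 MPa (compressive)

With the walls removed the bar would change length by δ_free = Σ αᵢΔT Lᵢ = 18.8×10⁻⁶×32×170 + 26.3×10⁻⁶×32×500 = 0.5231 mm.
The walls prevent any net length change, so an axial force P (same in every segment) develops. Compatibility: P · Σ Lᵢ/(AᵢEᵢ) = δ_free.
Σ Lᵢ/(AᵢEᵢ) = 170/(1075×108×10³) + 500/(775×45×10³) = 1.58×10⁻⁵ mm/N.
So P = 0.5231 / 1.58×10⁻⁵ = 33.1 kN, compressive.
σ_{bronze} = P / A = 33100 / 1075 = 30.79 MPa.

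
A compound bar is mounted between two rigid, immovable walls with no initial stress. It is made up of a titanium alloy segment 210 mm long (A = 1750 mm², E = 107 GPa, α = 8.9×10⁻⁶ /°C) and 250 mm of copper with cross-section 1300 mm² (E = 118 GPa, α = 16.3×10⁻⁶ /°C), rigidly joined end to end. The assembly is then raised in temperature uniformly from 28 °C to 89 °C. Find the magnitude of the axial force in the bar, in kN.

If the supports were absent, the total length change would be Σ αᵢΔT Lᵢ = 8.9×10⁻⁶×61×210 + 16.3×10⁻⁶×61×250 = 0.3626 mm.
The rigid supports impose zero overall length change; the single axial force P common to all segments must satisfy P Σ Lᵢ/(AᵢEᵢ) = δ_free.
Σ Lᵢ/(AᵢEᵢ) = 210/(1750×107×10³) + 250/(1300×118×10³) = 2.751×10⁻⁶ mm/N.
So P = 0.3626 / 2.751×10⁻⁶ = 131.8 kN, compressive.

P ≈ 132 kN (compressive)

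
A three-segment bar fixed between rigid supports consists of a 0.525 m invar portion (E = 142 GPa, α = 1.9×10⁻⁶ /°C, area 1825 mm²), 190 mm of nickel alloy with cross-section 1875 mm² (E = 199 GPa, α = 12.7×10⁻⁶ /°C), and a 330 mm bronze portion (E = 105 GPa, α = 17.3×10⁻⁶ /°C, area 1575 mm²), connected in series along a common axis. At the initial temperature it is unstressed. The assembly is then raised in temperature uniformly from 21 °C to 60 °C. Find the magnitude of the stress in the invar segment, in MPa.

σ ≈ 43 MPa (compressive)

Free thermal expansion of the whole bar: Σ αᵢΔT Lᵢ = 1.9×10⁻⁶×39×525 + 12.7×10⁻⁶×39×190 + 17.3×10⁻⁶×39×330 = 0.3557 mm.
The walls prevent any net length change, so an axial force P (same in every segment) develops. Compatibility: P · Σ Lᵢ/(AᵢEᵢ) = δ_free.
The series flexibility is Σ Lᵢ/(AᵢEᵢ) = 525/(1825×142×10³) + 190/(1875×199×10³) + 330/(1575×105×10³) = 4.531×10⁻⁶ mm/N.
Hence P = δ_free / Σ(L/AE) = 0.3557/4.531×10⁻⁶ = 78.5 kN (compressive).
σ_{invar} = P / A = 78500 / 1825 = 43.02 MPa.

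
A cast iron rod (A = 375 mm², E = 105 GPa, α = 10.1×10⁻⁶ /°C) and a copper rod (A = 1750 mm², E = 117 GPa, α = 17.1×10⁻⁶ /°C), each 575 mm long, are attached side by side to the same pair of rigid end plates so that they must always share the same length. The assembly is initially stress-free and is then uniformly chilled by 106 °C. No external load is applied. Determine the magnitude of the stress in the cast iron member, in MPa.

σ ≈ 65.3 MPa (compressive)

The copper has the larger α, so on cooling it would change length more than the cast iron if both were free. The rigid plates force a common final length, so the copper is put into tension and the cast iron into compression, with equal and opposite forces P (no external load).
Setting the final lengths equal and cancelling L: (α₁ − α₂)ΔT = P/(A₁E₁) + P/(A₂E₂).
|α₁ − α₂|·ΔT = 7×10⁻⁶ × 106 = 0.000742.
1/(A₁E₁) + 1/(A₂E₂) = 1/(375×105×10³) + 1/(1750×117×10³) = 3.028×10⁻⁸ N⁻¹.
P = 0.000742 / 3.028×10⁻⁸ = 24500 N = 24.5 kN.
σ_{cast iron} = P/A₁ = 24500/375 = 65.34 MPa, compressive.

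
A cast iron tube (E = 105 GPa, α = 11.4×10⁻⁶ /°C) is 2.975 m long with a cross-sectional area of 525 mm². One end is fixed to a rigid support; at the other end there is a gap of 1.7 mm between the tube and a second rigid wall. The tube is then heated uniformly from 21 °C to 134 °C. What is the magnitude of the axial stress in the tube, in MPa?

σ ≈ 75.3 MPa (compressive)

Unrestrained expansion: δ_free = αΔT L = 11.4×10⁻⁶ × 113 × 2975 = 3.832 mm.
After closing the 1.7 mm clearance, 3.832 − 1.7 = 2.132 mm of expansion remains to be suppressed by the wall.
That suppressed elongation corresponds to σ = E·Δ/L = 105×10³ × 2.132/2975 = 75.26 MPa.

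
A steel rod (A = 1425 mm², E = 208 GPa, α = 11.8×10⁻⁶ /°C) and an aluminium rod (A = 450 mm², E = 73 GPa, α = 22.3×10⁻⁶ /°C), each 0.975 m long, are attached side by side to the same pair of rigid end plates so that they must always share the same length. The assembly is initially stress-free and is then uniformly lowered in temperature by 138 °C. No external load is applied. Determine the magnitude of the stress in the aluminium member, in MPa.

σ ≈ 95.2 MPa (tensile)

Equilibrium of a rigid end plate with no external load gives equal and opposite internal forces ±P in the two members. Since α_{aluminium} > α_{steel}, cooling drives the aluminium into tension and the steel into compression.
Equating the net (thermal + elastic) strains gives |α₁ − α₂|·ΔT = P·[1/(A₁E₁) + 1/(A₂E₂)].
|α₁ − α₂|·ΔT = 10.5×10⁻⁶ × 138 = 0.001449.
1/(A₁E₁) + 1/(A₂E₂) = 1/(1425×208×10³) + 1/(450×73×10³) = 3.382×10⁻⁸ N⁻¹.
So P = 0.001449 / 3.382×10⁻⁸ = 42.85 kN.
σ_{aluminium} = P/A₂ = 42850/450 = 95.22 MPa, tensile.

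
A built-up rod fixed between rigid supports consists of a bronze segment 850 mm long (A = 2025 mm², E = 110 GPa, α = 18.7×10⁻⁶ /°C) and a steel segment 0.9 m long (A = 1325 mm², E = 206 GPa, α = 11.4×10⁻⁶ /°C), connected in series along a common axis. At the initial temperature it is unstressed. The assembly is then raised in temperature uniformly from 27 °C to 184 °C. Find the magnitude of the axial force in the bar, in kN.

With the walls removed the bar would change length by δ_free = Σ αᵢΔT Lᵢ = 18.7×10⁻⁶×157×850 + 11.4×10⁻⁶×157×900 = 4.106 mm.
The walls prevent any net length change, so an axial force P (same in every segment) develops. Compatibility: P · Σ Lᵢ/(AᵢEᵢ) = δ_free.
The series flexibility is Σ Lᵢ/(AᵢEᵢ) = 850/(2025×110×10³) + 900/(1325×206×10³) = 7.113×10⁻⁶ mm/N.
Hence P = δ_free / Σ(L/AE) = 4.106/7.113×10⁻⁶ = 577.3 kN (compressive).

P ≈ 577 kN (compressive)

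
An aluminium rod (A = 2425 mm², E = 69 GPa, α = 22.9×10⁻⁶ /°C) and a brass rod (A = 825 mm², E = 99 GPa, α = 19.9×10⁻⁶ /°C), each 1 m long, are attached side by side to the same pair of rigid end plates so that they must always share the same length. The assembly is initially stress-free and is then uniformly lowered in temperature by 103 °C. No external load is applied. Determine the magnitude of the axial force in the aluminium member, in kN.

The aluminium has the larger α, so on cooling it would change length more than the brass if both were free. The rigid plates force a common final length, so the aluminium is put into tension and the brass into compression, with equal and opposite forces P (no external load).
Compatibility of the two members (thermal + elastic change equal): (α₁ − α₂)ΔT = P·[1/(A₁E₁) + 1/(A₂E₂)].
|α₁ − α₂|·ΔT = 3×10⁻⁶ × 103 = 0.000309.
1/(A₁E₁) + 1/(A₂E₂) = 1/(2425×69×10³) + 1/(825×99×10³) = 1.822×10⁻⁸ N⁻¹.
So P = 0.000309 / 1.822×10⁻⁸ = 16.96 kN.

P ≈ 17 kN (tensile in the aluminium)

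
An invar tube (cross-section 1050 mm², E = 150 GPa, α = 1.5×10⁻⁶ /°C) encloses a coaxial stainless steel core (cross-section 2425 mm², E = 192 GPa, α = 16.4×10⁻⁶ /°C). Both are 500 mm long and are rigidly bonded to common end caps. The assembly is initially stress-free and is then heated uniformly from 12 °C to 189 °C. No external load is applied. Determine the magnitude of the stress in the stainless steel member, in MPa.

Equilibrium of a rigid end plate with no external load gives equal and opposite internal forces ±P in the two members. Since α_{stainless steel} > α_{invar}, heating drives the stainless steel into compression and the invar into tension.
Compatibility of the two members (thermal + elastic change equal): (α₁ − α₂)ΔT = P·[1/(A₁E₁) + 1/(A₂E₂)].
|α₁ − α₂|·ΔT = 14.9×10⁻⁶ × 177 = 0.002637.
1/(A₁E₁) + 1/(A₂E₂) = 1/(1050×150×10³) + 1/(2425×192×10³) = 8.497×10⁻⁹ N⁻¹.
So P = 0.002637 / 8.497×10⁻⁹ = 310.4 kN.
σ_{stainless steel} = P/A₂ = 310400/2425 = 128 MPa, compressive.

σ ≈ 128 MPa (compressive)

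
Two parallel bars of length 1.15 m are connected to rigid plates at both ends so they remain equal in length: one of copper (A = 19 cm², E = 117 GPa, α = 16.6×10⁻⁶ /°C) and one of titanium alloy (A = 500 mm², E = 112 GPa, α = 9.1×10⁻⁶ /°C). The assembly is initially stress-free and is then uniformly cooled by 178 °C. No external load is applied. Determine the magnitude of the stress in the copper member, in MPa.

The copper has the larger α, so on cooling it would change length more than the titanium alloy if both were free. The rigid plates force a common final length, so the copper is put into tension and the titanium alloy into compression, with equal and opposite forces P (no external load).
Compatibility of the two members (thermal + elastic change equal): (α₁ − α₂)ΔT = P·[1/(A₁E₁) + 1/(A₂E₂)].
|α₁ − α₂|·ΔT = 7.5×10⁻⁶ × 178 = 0.001335.
1/(A₁E₁) + 1/(A₂E₂) = 1/(1900×117×10³) + 1/(500×112×10³) = 2.236×10⁻⁸ N⁻¹.
P = 0.001335 / 2.236×10⁻⁸ = 59720 N = 59.72 kN.
σ_{copper} = P/A₁ = 59720/1900 = 31.43 MPa, tensile.

σ ≈ 31.4 MPa (tensile)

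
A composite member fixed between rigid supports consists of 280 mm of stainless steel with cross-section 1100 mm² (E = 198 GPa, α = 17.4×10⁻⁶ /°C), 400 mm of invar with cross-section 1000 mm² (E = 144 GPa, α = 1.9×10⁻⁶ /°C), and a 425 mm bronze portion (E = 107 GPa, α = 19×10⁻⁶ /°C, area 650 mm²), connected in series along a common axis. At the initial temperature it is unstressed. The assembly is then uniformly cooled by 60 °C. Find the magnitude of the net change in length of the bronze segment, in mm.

If the supports were absent, the total length change would be Σ αᵢΔT Lᵢ = 17.4×10⁻⁶×60×280 + 1.9×10⁻⁶×60×400 + 19×10⁻⁶×60×425 = 0.8224 mm.
The rigid supports impose zero overall length change; the single axial force P common to all segments must satisfy P Σ Lᵢ/(AᵢEᵢ) = δ_free.
Σ Lᵢ/(AᵢEᵢ) = 280/(1100×198×10³) + 400/(1000×144×10³) + 425/(650×107×10³) = 1.017×10⁻⁵ mm/N.
Hence P = δ_free / Σ(L/AE) = 0.8224/1.017×10⁻⁵ = 80.83 kN (tensile).
For the bronze segment, free thermal change = 19×10⁻⁶×60×425 = 0.4845 mm and elastic change from P = 80830×425/(650×107×10³) = 0.494 mm; these oppose, so the net change is 0.00946 mm (segment lengthens).

|ΔL| ≈ 0.00946 mm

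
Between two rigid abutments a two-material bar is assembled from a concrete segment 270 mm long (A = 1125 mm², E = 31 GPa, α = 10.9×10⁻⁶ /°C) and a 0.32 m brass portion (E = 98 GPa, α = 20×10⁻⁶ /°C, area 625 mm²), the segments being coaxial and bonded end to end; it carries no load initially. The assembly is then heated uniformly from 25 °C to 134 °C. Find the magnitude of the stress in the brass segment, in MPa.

σ ≈ 126 MPa (compressive)

If the supports were absent, the total length change would be Σ αᵢΔT Lᵢ = 10.9×10⁻⁶×109×270 + 20×10⁻⁶×109×320 = 1.018 mm.
The rigid supports impose zero overall length change; the single axial force P common to all segments must satisfy P Σ Lᵢ/(AᵢEᵢ) = δ_free.
Σ Lᵢ/(AᵢEᵢ) = 270/(1125×31×10³) + 320/(625×98×10³) = 1.297×10⁻⁵ mm/N.
So P = 1.018 / 1.297×10⁻⁵ = 78.54 kN, compressive.
σ_{brass} = P / A = 78540 / 625 = 125.7 MPa.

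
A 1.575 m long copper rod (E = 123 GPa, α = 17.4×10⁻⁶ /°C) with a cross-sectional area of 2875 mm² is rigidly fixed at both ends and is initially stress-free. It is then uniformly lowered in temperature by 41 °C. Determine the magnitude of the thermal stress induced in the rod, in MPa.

σ ≈ 87.7 MPa (tensile)

With length fixed, the mechanical strain must cancel the thermal strain αΔT = 17.4×10⁻⁶ × 41 = 713.4×10⁻⁶.
Hence σ = E·αΔT = 123×10³ × 713.4×10⁻⁶ = 87.75 MPa, tensile.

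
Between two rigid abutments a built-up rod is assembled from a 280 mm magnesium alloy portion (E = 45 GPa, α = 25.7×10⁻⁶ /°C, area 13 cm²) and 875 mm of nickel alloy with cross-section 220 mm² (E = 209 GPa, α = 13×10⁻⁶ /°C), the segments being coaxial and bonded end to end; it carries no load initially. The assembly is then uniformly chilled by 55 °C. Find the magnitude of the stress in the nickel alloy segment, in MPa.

σ ≈ 195 MPa (tensile)

Free thermal contraction of the whole bar: Σ αᵢΔT Lᵢ = 25.7×10⁻⁶×55×280 + 13×10⁻⁶×55×875 = 1.021 mm.
Since the ends are fixed, an axial force P builds up, equal in every segment, with P · Σ Lᵢ/(AᵢEᵢ) = δ_free.
The series flexibility is Σ Lᵢ/(AᵢEᵢ) = 280/(1300×45×10³) + 875/(220×209×10³) = 2.382×10⁻⁵ mm/N.
P = 1.021 / 2.382×10⁻⁵ = 42890 N = 42.89 kN, tensile.
σ_{nickel alloy} = P / A = 42890 / 220 = 194.9 MPa.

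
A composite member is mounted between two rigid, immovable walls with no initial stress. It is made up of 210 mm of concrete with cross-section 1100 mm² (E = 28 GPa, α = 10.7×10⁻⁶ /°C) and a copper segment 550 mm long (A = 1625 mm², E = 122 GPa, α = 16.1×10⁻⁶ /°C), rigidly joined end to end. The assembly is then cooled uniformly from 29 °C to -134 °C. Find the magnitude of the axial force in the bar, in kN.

P ≈ 189 kN (tensile)

If the supports were absent, the total length change would be Σ αᵢΔT Lᵢ = 10.7×10⁻⁶×163×210 + 16.1×10⁻⁶×163×550 = 1.81 mm.
The walls prevent any net length change, so an axial force P (same in every segment) develops. Compatibility: P · Σ Lᵢ/(AᵢEᵢ) = δ_free.
The series flexibility is Σ Lᵢ/(AᵢEᵢ) = 210/(1100×28×10³) + 550/(1625×122×10³) = 9.592×10⁻⁶ mm/N.
So P = 1.81 / 9.592×10⁻⁶ = 188.7 kN, tensile.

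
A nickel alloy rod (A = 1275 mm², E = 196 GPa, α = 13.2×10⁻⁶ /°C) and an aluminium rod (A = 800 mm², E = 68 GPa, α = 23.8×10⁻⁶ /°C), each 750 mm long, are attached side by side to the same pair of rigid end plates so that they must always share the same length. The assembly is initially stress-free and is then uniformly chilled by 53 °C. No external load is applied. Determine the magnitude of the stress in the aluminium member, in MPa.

σ ≈ 31.4 MPa (tensile)

The aluminium has the larger α, so on cooling it would change length more than the nickel alloy if both were free. The rigid plates force a common final length, so the aluminium is put into tension and the nickel alloy into compression, with equal and opposite forces P (no external load).
Compatibility of the two members (thermal + elastic change equal): (α₁ − α₂)ΔT = P·[1/(A₁E₁) + 1/(A₂E₂)].
|α₁ − α₂|·ΔT = 10.6×10⁻⁶ × 53 = 0.0005618.
1/(A₁E₁) + 1/(A₂E₂) = 1/(1275×196×10³) + 1/(800×68×10³) = 2.238×10⁻⁸ N⁻¹.
P = 0.0005618 / 2.238×10⁻⁸ = 25100 N = 25.1 kN.
σ_{aluminium} = P/A₂ = 25100/800 = 31.37 MPa, tensile.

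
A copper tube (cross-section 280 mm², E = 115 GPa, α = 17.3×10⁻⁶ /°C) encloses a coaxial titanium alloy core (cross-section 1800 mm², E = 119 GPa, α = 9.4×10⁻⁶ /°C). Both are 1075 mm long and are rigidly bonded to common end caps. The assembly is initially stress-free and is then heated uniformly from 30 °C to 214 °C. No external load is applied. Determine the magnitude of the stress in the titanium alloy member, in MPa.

Both members must finish at the same length. With the larger α, the copper tends to over-expand; the plates restrain it, putting the copper in compression and the titanium alloy in tension. With no external load the two internal forces are equal and opposite, magnitude P.
Compatibility of the two members (thermal + elastic change equal): (α₁ − α₂)ΔT = P·[1/(A₁E₁) + 1/(A₂E₂)].
|α₁ − α₂|·ΔT = 7.9×10⁻⁶ × 184 = 0.001454.
1/(A₁E₁) + 1/(A₂E₂) = 1/(280×115×10³) + 1/(1800×119×10³) = 3.572×10⁻⁸ N⁻¹.
P = 0.001454 / 3.572×10⁻⁸ = 40690 N = 40.69 kN.
σ_{titanium alloy} = P/A₂ = 40690/1800 = 22.61 MPa, tensile.

σ ≈ 22.6 MPa (tensile)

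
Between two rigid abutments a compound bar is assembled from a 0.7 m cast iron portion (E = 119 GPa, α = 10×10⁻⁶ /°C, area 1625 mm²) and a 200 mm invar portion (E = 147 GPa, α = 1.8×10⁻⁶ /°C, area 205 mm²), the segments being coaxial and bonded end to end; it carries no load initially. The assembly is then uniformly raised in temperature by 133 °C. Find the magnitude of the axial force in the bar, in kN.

P ≈ 95.4 kN (compressive)

Free thermal expansion of the whole bar: Σ αᵢΔT Lᵢ = 10×10⁻⁶×133×700 + 1.8×10⁻⁶×133×200 = 0.9789 mm.
The walls prevent any net length change, so an axial force P (same in every segment) develops. Compatibility: P · Σ Lᵢ/(AᵢEᵢ) = δ_free.
The series flexibility is Σ Lᵢ/(AᵢEᵢ) = 700/(1625×119×10³) + 200/(205×147×10³) = 1.026×10⁻⁵ mm/N.
P = 0.9789 / 1.026×10⁻⁵ = 95440 N = 95.44 kN, compressive.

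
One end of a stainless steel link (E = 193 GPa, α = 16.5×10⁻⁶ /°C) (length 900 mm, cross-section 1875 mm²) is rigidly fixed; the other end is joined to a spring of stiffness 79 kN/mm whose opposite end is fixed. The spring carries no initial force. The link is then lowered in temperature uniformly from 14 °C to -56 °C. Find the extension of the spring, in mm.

If the spring were absent the link would shorten by αΔT L = 16.5×10⁻⁶ × 70 × 900 = 1.039 mm.
Let P be the tensile force in the spring. The link extends elastically by PL/(AE) and the spring stretches by P/k; together these equal δ_free.
P [ L/(AE) + 1/k ] = δ_free → P [ 900/(1875×193×10³) + 1/(79×10³) ] = 1.039.
P = 1.039 / 1.515×10⁻⁵ = 68640 N.
Spring extension = P/k = 68640/(79×10³) = 0.8688 mm.

δ ≈ 0.869 mm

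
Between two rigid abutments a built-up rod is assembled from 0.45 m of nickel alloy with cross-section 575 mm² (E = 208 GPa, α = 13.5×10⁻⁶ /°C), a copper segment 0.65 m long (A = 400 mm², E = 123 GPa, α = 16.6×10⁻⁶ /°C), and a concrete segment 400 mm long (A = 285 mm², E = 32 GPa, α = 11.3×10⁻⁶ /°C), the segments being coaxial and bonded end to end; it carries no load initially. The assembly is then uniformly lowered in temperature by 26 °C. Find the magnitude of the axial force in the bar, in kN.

P ≈ 9.14 kN (tensile)

With the walls removed the bar would change length by δ_free = Σ αᵢΔT Lᵢ = 13.5×10⁻⁶×26×450 + 16.6×10⁻⁶×26×650 + 11.3×10⁻⁶×26×400 = 0.556 mm.
The walls prevent any net length change, so an axial force P (same in every segment) develops. Compatibility: P · Σ Lᵢ/(AᵢEᵢ) = δ_free.
The series flexibility is Σ Lᵢ/(AᵢEᵢ) = 450/(575×208×10³) + 650/(400×123×10³) + 400/(285×32×10³) = 6.083×10⁻⁵ mm/N.
So P = 0.556 / 6.083×10⁻⁵ = 9.14 kN, tensile.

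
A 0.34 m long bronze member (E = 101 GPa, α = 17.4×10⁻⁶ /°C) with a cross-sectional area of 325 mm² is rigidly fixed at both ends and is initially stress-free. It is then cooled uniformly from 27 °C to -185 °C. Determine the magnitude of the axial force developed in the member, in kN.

P ≈ 121 kN (tensile)

The ends cannot move, so σ = EαΔT = 101×10³ × 17.4×10⁻⁶ × 212 = 372.6 MPa.
Axial force P = σA = 372.6 × 325 = 121100 N = 121.1 kN, tensile.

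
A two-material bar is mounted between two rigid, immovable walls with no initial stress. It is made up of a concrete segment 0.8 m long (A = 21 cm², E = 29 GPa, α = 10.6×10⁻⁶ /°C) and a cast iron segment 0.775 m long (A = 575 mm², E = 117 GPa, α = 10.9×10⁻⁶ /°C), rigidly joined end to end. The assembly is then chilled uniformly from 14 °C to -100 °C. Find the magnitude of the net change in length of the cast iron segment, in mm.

|ΔL| ≈ 0.0614 mm

If the supports were absent, the total length change would be Σ αᵢΔT Lᵢ = 10.6×10⁻⁶×114×800 + 10.9×10⁻⁶×114×775 = 1.93 mm.
The walls prevent any net length change, so an axial force P (same in every segment) develops. Compatibility: P · Σ Lᵢ/(AᵢEᵢ) = δ_free.
Σ Lᵢ/(AᵢEᵢ) = 800/(2100×29×10³) + 775/(575×117×10³) = 2.466×10⁻⁵ mm/N.
So P = 1.93 / 2.466×10⁻⁵ = 78.27 kN, tensile.
For the cast iron segment, free thermal change = 10.9×10⁻⁶×114×775 = 0.963 mm and elastic change from P = 78270×775/(575×117×10³) = 0.9016 mm; these oppose, so the net change is 0.0614 mm (segment shortens).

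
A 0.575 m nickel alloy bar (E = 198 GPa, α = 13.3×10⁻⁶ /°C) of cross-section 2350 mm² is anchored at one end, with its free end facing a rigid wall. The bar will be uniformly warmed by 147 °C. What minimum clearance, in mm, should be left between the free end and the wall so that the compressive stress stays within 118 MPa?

With no wall the bar would lengthen by αΔT L = 13.3×10⁻⁶ × 147 × 575 = 1.124 mm.
At the allowable stress the elastic shortening the wall may impose is σL/E = 118 × 575 / (198×10³) = 0.3427 mm.
The gap must absorb the remainder: g_min = 1.124 − 0.3427 = 0.7815 mm.

g ≈ 0.782 mm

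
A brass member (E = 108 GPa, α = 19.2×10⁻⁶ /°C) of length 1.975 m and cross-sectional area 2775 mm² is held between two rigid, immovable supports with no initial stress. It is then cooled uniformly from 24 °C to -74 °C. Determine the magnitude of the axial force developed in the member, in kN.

P ≈ 564 kN (tensile)

The ends cannot move, so σ = EαΔT = 108×10³ × 19.2×10⁻⁶ × 98 = 203.2 MPa.
Axial force P = σA = 203.2 × 2775 = 563900 N = 563.9 kN, tensile.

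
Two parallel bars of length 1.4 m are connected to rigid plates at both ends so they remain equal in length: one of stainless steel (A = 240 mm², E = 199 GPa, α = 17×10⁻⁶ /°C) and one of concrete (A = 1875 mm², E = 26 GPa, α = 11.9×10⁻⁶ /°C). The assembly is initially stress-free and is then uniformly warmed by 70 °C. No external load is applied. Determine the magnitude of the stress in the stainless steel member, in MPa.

σ ≈ 35.9 MPa (compressive)

The stainless steel has the larger α, so on heating it would change length more than the concrete if both were free. The rigid plates force a common final length, so the stainless steel is put into compression and the concrete into tension, with equal and opposite forces P (no external load).
Setting the final lengths equal and cancelling L: (α₁ − α₂)ΔT = P/(A₁E₁) + P/(A₂E₂).
|α₁ − α₂|·ΔT = 5.1×10⁻⁶ × 70 = 0.000357.
1/(A₁E₁) + 1/(A₂E₂) = 1/(240×199×10³) + 1/(1875×26×10³) = 4.145×10⁻⁸ N⁻¹.
So P = 0.000357 / 4.145×10⁻⁸ = 8.613 kN.
σ_{stainless steel} = P/A₁ = 8613/240 = 35.89 MPa, compressive.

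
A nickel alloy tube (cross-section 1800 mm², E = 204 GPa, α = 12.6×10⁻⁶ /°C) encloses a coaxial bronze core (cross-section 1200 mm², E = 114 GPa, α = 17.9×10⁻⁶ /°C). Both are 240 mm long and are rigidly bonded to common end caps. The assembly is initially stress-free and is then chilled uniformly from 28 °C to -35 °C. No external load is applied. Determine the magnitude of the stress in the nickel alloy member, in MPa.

Equilibrium of a rigid end plate with no external load gives equal and opposite internal forces ±P in the two members. Since α_{bronze} > α_{nickel alloy}, cooling drives the bronze into tension and the nickel alloy into compression.
Equating the net (thermal + elastic) strains gives |α₁ − α₂|·ΔT = P·[1/(A₁E₁) + 1/(A₂E₂)].
|α₁ − α₂|·ΔT = 5.3×10⁻⁶ × 63 = 0.0003339.
1/(A₁E₁) + 1/(A₂E₂) = 1/(1800×204×10³) + 1/(1200×114×10³) = 1.003×10⁻⁸ N⁻¹.
So P = 0.0003339 / 1.003×10⁻⁸ = 33.28 kN.
σ_{nickel alloy} = P/A₁ = 33280/1800 = 18.49 MPa, compressive.

σ ≈ 18.5 MPa (compressive)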